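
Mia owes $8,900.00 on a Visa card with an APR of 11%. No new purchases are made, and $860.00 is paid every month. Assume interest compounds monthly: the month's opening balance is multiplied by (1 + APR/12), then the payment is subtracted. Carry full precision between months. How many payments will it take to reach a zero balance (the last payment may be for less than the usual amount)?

Monthly rate r = 11%/12 = 0.916667% = 0.00916667.
Recurrence: B ← B·(1+r) − $860.00.
Month 1: interest $81.58; balance after payment $8,121.58.
Month 2: interest $74.45; balance after payment $7,336.03.
Closed form: n = −ln(1 − rB₀/P)/ln(1+r) = −ln(0.90514)/ln(1.00917) ≈ 10.923, so the balance reaches zero during payment 11.

11 months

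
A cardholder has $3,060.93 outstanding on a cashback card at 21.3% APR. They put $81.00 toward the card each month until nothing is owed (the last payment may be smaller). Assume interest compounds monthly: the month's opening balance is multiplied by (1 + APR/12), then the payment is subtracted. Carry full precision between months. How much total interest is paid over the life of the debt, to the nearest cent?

Monthly rate r = 21.3%/12 = 1.775% = 0.01775.
Payoff takes n = ⌈−ln(1 − rB₀/P)/ln(1+r)⌉ = ⌈63.144⌉ = 64 payments; the last is $11.71.
Total paid = 63·$81.00 + $11.71 = $5,114.71.
Total interest = total paid − principal = $5,114.71 − $3,060.93 = $2,053.78.

$2,053.78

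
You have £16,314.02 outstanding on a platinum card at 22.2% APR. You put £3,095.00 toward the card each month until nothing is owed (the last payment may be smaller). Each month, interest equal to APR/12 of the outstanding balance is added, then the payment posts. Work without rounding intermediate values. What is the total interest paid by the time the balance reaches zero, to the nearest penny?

£1,016.36

Monthly rate r = 22.2%/12 = 1.85% = 0.0185.
Payoff takes n = ⌈−ln(1 − rB₀/P)/ln(1+r)⌉ = ⌈5.597⌉ = 6 payments; the last is £1,855.38.
Total paid = 5·£3,095.00 + £1,855.38 = £17,330.38.
Total interest = total paid − principal = £17,330.38 − £16,314.02 = £1,016.36.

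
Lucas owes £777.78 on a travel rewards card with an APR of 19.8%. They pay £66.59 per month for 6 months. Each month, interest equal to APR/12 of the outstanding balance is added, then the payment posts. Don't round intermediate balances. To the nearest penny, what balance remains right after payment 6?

£441.64

Monthly rate r = 19.8%/12 = 1.65% = 0.0165.
Each month: B ← B·(1+r) − £66.59.
Month 1: interest £12.83; balance after payment £724.02.
Month 2: interest £11.95; balance after payment £669.38.
Month 3: interest £11.04; balance after payment £613.83.
Month 4: interest £10.13; balance after payment £557.37.
Month 5: interest £9.20; balance after payment £499.98.
Month 6: interest £8.25; balance after payment £441.64.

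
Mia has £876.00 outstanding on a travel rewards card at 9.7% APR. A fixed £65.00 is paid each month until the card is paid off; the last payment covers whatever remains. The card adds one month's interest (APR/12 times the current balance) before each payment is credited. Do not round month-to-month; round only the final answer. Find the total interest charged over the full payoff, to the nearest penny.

£55.29

Monthly rate r = 9.7%/12 = 0.808333% = 0.00808333.
Payoff takes n = ⌈−ln(1 − rB₀/P)/ln(1+r)⌉ = ⌈14.327⌉ = 15 payments; the last is £21.29.
Total paid = 14·£65.00 + £21.29 = £931.29.
Total interest = total paid − principal = £931.29 − £876.00 = £55.29.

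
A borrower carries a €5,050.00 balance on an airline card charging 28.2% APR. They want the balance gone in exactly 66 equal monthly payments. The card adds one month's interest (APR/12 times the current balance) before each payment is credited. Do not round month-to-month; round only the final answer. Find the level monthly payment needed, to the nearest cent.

Monthly rate r = 28.2%/12 = 2.35% = 0.0235.
Level-payment amortization: P = B₀·r / (1 − (1+r)^(−n)) = 5050.00·0.0235 / (1 − 1.0235^(−66)).
Denominator 1 − (1+r)^(−66) = 0.784125125.
P = 118.675 / 0.784125125 ≈ 151.35.

€151.35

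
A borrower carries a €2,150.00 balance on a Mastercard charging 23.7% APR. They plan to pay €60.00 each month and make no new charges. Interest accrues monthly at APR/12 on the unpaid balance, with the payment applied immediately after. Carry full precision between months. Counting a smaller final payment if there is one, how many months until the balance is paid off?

Monthly rate r = 23.7%/12 = 1.975% = 0.01975.
Recurrence: B ← B·(1+r) − €60.00.
Month 1: interest €42.46; balance after payment €2,132.46.
Month 2: interest €42.12; balance after payment €2,114.58.
Closed form: n = −ln(1 − rB₀/P)/ln(1+r) = −ln(0.29229)/ln(1.01975) ≈ 62.892, so the balance reaches zero during payment 63.

63 payments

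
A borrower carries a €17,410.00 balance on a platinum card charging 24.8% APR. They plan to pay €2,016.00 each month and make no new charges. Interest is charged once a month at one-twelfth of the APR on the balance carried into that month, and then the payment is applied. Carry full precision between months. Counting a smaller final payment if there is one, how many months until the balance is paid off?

10 months

Monthly rate r = 24.8%/12 = 2.06667% = 0.0206667.
Recurrence: B ← B·(1+r) − €2,016.00.
Month 1: interest €359.81; balance after payment €15,753.81.
Month 2: interest €325.58; balance after payment €14,063.39.
Closed form: n = −ln(1 − rB₀/P)/ln(1+r) = −ln(0.82152)/ln(1.02067) ≈ 9.611, so the balance reaches zero during payment 10.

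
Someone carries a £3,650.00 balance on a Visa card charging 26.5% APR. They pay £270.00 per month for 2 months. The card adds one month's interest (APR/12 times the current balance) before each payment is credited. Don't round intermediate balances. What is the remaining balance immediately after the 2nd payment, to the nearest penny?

£3,267.03

Monthly rate r = 26.5%/12 = 2.20833% = 0.0220833.
Each month: B ← B·(1+r) − £270.00.
Month 1: interest £80.60; balance after payment £3,460.60.
Month 2: interest £76.42; balance after payment £3,267.03.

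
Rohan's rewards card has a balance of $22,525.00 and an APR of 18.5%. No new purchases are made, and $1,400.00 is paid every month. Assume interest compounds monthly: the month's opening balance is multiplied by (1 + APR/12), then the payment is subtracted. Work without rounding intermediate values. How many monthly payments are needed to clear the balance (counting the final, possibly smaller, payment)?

Monthly rate r = 18.5%/12 = 1.54167% = 0.0154167.
Recurrence: B ← B·(1+r) − $1,400.00.
Month 1: interest $347.26; balance after payment $21,472.26.
Month 2: interest $331.03; balance after payment $20,403.29.
Closed form: n = −ln(1 − rB₀/P)/ln(1+r) = −ln(0.75196)/ln(1.01542) ≈ 18.634, so the balance reaches zero during payment 19.

19 months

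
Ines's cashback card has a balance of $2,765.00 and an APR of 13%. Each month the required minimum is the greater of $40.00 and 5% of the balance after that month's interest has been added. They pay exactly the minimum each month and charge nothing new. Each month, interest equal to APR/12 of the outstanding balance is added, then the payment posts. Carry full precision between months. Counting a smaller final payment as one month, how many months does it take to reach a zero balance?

54 months

Monthly rate r = 13%/12 = 1.08333% = 0.0108333.
While 5% of the post-interest balance exceeds $40.00, each month B ← (B·(1+r))·(1 − 0.05), i.e. B shrinks by the factor (1+r)·0.95 = 0.96029.
This holds for months 1–31. Entering month 32 the balance is $787.40; 5% of the post-interest balance is now below $40.00, so the flat $40.00 minimum applies from here.
From month 32 a fixed $40.00 at rate r clears $787.40 in 23 more payments. Total: 31 + 23 = 54 months.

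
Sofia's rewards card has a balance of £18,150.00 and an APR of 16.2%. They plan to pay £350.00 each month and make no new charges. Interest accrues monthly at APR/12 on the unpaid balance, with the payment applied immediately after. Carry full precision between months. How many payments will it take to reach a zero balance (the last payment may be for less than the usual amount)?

Monthly rate r = 16.2%/12 = 1.35% = 0.0135.
Recurrence: B ← B·(1+r) − £350.00.
Month 1: interest £245.03; balance after payment £18,045.03.
Month 2: interest £243.61; balance after payment £17,938.63.
Closed form: n = −ln(1 − rB₀/P)/ln(1+r) = −ln(0.29993)/ln(1.0135) ≈ 89.802, so the balance reaches zero during payment 90.

90 payments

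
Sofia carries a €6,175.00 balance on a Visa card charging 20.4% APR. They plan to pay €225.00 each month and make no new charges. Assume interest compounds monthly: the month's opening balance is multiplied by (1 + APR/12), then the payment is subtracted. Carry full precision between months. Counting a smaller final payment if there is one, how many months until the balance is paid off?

Monthly rate r = 20.4%/12 = 1.7% = 0.017.
Recurrence: B ← B·(1+r) − €225.00.
Month 1: interest €104.97; balance after payment €6,054.98.
Month 2: interest €102.93; balance after payment €5,932.91.
Closed form: n = −ln(1 − rB₀/P)/ln(1+r) = −ln(0.53344)/ln(1.017) ≈ 37.278, so the balance reaches zero during payment 38.

38 months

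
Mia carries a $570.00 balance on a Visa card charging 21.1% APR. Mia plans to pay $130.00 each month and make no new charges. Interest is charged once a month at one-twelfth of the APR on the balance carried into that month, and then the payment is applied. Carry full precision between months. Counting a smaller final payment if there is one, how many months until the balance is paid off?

5 months

Monthly rate r = 21.1%/12 = 1.75833% = 0.0175833.
Recurrence: B ← B·(1+r) − $130.00.
Month 1: interest $10.02; balance after payment $450.02.
Month 2: interest $7.91; balance after payment $327.94.
Month 3: interest $5.77; balance after payment $203.70.
Month 4: interest $3.58; balance after payment $77.28.
Month 5: interest $1.36; balance after payment $0.00.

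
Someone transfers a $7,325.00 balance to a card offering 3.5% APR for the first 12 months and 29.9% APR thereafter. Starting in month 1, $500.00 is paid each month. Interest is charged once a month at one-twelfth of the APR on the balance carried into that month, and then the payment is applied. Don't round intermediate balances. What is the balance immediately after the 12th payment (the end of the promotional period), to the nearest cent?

Promo months 1–12 at r₀ = 3.5%/12 = 0.00291667; months 13+ at r₁ = 29.9%/12 = 0.0249167.
After month 12: iterate B ← B·(1+r₀) − $500.00 for 12 months → $1,488.34.

$1,488.34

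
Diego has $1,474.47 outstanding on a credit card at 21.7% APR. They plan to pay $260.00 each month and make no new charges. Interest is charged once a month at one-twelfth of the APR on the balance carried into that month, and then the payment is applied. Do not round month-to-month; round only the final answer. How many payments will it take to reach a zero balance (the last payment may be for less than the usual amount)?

7 months

Monthly rate r = 21.7%/12 = 1.80833% = 0.0180833.
Recurrence: B ← B·(1+r) − $260.00.
Month 1: interest $26.66; balance after payment $1,241.13.
Month 2: interest $22.44; balance after payment $1,003.58.
Closed form: n = −ln(1 − rB₀/P)/ln(1+r) = −ln(0.89745)/ln(1.01808) ≈ 6.037, so the balance reaches zero during payment 7.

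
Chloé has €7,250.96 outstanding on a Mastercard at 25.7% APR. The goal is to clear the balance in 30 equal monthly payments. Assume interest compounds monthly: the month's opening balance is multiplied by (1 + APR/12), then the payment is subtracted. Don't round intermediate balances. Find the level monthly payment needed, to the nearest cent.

Monthly rate r = 25.7%/12 = 2.14167% = 0.0214167.
Level-payment amortization: P = B₀·r / (1 − (1+r)^(−n)) = 7250.96·0.0214167 / (1 − 1.02142^(−30)).
Denominator 1 − (1+r)^(−30) = 0.470444115.
P = 155.291 / 0.470444115 ≈ 330.10.

€330.10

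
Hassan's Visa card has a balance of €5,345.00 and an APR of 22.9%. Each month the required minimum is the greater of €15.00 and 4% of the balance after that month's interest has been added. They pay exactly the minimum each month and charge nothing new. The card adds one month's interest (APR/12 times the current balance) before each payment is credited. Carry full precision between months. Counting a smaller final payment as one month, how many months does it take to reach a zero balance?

156 months

Monthly rate r = 22.9%/12 = 1.90833% = 0.0190833.
While 4% of the post-interest balance exceeds €15.00, each month B ← (B·(1+r))·(1 − 0.04), i.e. B shrinks by the factor (1+r)·0.96 = 0.97832.
This holds for months 1–123. Entering month 124 the balance is €360.66; 4% of the post-interest balance is now below €15.00, so the flat €15.00 minimum applies from here.
From month 124 a fixed €15.00 at rate r clears €360.66 in 33 more payments. Total: 123 + 33 = 156 months.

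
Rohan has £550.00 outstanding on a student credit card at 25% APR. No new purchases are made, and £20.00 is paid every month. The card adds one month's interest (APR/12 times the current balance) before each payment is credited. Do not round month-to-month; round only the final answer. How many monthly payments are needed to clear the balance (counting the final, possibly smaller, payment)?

Monthly rate r = 25%/12 = 2.08333% = 0.0208333.
Recurrence: B ← B·(1+r) − £20.00.
Month 1: interest £11.46; balance after payment £541.46.
Month 2: interest £11.28; balance after payment £532.74.
Closed form: n = −ln(1 − rB₀/P)/ln(1+r) = −ln(0.42708)/ln(1.02083) ≈ 41.261, so the balance reaches zero during payment 42.

42 payments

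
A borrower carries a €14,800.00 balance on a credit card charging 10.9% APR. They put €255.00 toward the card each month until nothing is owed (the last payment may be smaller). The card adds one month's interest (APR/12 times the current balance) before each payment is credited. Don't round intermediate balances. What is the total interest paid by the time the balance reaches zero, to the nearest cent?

Monthly rate r = 10.9%/12 = 0.908333% = 0.00908333.
Payoff takes n = ⌈−ln(1 − rB₀/P)/ln(1+r)⌉ = ⌈82.839⌉ = 83 payments; the last is €214.19.
Total paid = 82·€255.00 + €214.19 = €21,124.19.
Total interest = total paid − principal = €21,124.19 − €14,800.00 = €6,324.19.

€6,324.19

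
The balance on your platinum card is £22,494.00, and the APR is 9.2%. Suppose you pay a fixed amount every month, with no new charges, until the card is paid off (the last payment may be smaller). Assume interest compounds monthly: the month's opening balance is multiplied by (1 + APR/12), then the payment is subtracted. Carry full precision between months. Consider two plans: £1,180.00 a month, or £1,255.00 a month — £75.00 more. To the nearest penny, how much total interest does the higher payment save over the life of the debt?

£120.62

Monthly rate r = 9.2%/12 = 0.766667% = 0.00766667.
At £1,180.00/mo: n = ⌈−ln(1 − rB₀/P)/ln(1+r)⌉ = 21 payments (last £811.83); total interest = total paid − £22,494.00 = £1,917.83.
At £1,255.00/mo: 20 payments (last £446.21); total interest £1,797.21.
Interest saved = £1,917.83 − £1,797.21 = £120.62.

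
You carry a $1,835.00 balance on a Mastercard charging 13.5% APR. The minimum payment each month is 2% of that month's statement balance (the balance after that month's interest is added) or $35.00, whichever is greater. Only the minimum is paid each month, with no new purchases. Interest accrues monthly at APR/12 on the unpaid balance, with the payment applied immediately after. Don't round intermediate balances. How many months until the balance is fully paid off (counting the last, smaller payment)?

80 months

Monthly rate r = 13.5%/12 = 1.125% = 0.01125.
While 2% of the post-interest balance exceeds $35.00, each month B ← (B·(1+r))·(1 − 0.02), i.e. B shrinks by the factor (1+r)·0.98 = 0.99102.
This holds for months 1–7. Entering month 8 the balance is $1,722.77; 2% of the post-interest balance is now below $35.00, so the flat $35.00 minimum applies from here.
From month 8 a fixed $35.00 at rate r clears $1,722.77 in 73 more payments. Total: 7 + 73 = 80 months.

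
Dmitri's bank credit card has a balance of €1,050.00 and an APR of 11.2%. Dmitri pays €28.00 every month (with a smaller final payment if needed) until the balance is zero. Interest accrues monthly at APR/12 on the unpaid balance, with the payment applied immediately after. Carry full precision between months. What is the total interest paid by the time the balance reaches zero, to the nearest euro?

€248

Monthly rate r = 11.2%/12 = 0.933333% = 0.00933333.
Payoff takes n = ⌈−ln(1 − rB₀/P)/ln(1+r)⌉ = ⌈46.370⌉ = 47 payments; the last is €10.40.
Total paid = 46·€28.00 + €10.40 = €1,298.40.
Total interest = total paid − principal = €1,298.40 − €1,050.00 = €248.40.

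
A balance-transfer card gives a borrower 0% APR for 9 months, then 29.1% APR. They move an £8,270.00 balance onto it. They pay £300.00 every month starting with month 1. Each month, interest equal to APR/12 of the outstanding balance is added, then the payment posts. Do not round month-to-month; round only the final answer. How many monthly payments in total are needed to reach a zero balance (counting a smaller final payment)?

Promo months 1–9 at r₀ = 0%/12 = 0; months 10+ at r₁ = 29.1%/12 = 0.02425.
After month 9 (no interest yet): B = £8,270.00 − 9·£300.00 = £5,570.00.
Then at r₁ with £300.00/mo: n₂ = −ln(1 − r₁·B/P)/ln(1+r₁) ≈ 24.97 → 25 more payments.

34 payments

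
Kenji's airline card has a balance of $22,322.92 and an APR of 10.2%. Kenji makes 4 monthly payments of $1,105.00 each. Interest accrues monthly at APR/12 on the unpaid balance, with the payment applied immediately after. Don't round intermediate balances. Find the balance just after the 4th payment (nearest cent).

Monthly rate r = 10.2%/12 = 0.85% = 0.0085.
Each month: B ← B·(1+r) − $1,105.00.
Month 1: interest $189.74; balance after payment $21,407.66.
Month 2: interest $181.97; balance after payment $20,484.63.
Month 3: interest $174.12; balance after payment $19,553.75.
Month 4: interest $166.21; balance after payment $18,614.96.

$18,614.96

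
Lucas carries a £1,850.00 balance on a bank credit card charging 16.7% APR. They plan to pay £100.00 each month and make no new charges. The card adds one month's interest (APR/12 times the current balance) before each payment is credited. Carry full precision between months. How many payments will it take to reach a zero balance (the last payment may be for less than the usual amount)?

Monthly rate r = 16.7%/12 = 1.39167% = 0.0139167.
Recurrence: B ← B·(1+r) − £100.00.
Month 1: interest £25.75; balance after payment £1,775.75.
Month 2: interest £24.71; balance after payment £1,700.46.
Closed form: n = −ln(1 − rB₀/P)/ln(1+r) = −ln(0.74254)/ln(1.01392) ≈ 21.538, so the balance reaches zero during payment 22.

22 payments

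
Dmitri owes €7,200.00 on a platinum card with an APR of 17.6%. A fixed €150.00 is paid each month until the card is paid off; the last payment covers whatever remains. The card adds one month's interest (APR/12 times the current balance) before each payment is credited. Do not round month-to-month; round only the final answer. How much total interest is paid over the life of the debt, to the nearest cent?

€5,341.98

Monthly rate r = 17.6%/12 = 1.46667% = 0.0146667.
Payoff takes n = ⌈−ln(1 − rB₀/P)/ln(1+r)⌉ = ⌈83.611⌉ = 84 payments; the last is €91.98.
Total paid = 83·€150.00 + €91.98 = €12,541.98.
Total interest = total paid − principal = €12,541.98 − €7,200.00 = €5,341.98.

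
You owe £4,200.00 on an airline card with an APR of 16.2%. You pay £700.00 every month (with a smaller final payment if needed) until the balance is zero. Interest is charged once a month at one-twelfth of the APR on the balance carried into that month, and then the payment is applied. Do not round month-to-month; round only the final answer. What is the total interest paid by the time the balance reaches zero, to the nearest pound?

Monthly rate r = 16.2%/12 = 1.35% = 0.0135.
Payoff takes n = ⌈−ln(1 − rB₀/P)/ln(1+r)⌉ = ⌈6.299⌉ = 7 payments; the last is £210.37.
Total paid = 6·£700.00 + £210.37 = £4,410.37.
Total interest = total paid − principal = £4,410.37 − £4,200.00 = £210.37.

£210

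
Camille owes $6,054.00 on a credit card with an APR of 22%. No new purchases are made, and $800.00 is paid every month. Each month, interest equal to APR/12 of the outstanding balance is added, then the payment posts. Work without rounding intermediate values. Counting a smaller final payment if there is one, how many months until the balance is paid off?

Monthly rate r = 22%/12 = 1.83333% = 0.0183333.
Recurrence: B ← B·(1+r) − $800.00.
Month 1: interest $110.99; balance after payment $5,364.99.
Month 2: interest $98.36; balance after payment $4,663.35.
Closed form: n = −ln(1 − rB₀/P)/ln(1+r) = −ln(0.86126)/ln(1.01833) ≈ 8.221, so the balance reaches zero during payment 9.

9 months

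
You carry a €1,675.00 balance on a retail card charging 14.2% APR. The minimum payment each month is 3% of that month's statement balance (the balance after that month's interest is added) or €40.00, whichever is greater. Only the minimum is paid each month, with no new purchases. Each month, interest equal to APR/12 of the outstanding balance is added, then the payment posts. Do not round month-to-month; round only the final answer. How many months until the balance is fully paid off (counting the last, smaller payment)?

Monthly rate r = 14.2%/12 = 1.18333% = 0.0118333.
While 3% of the post-interest balance exceeds €40.00, each month B ← (B·(1+r))·(1 − 0.03), i.e. B shrinks by the factor (1+r)·0.97 = 0.98148.
This holds for months 1–13. Entering month 14 the balance is €1,313.60; 3% of the post-interest balance is now below €40.00, so the flat €40.00 minimum applies from here.
From month 14 a fixed €40.00 at rate r clears €1,313.60 in 42 more payments. Total: 13 + 42 = 55 months.

55 months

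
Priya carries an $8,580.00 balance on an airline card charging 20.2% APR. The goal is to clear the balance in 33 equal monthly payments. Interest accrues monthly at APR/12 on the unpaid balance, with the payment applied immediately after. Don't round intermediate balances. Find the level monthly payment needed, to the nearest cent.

Monthly rate r = 20.2%/12 = 1.68333% = 0.0168333.
Level-payment amortization: P = B₀·r / (1 − (1+r)^(−n)) = 8580.00·0.0168333 / (1 − 1.01683^(−33)).
Denominator 1 − (1+r)^(−33) = 0.423555582.
P = 144.43 / 0.423555582 ≈ 340.99.

$340.99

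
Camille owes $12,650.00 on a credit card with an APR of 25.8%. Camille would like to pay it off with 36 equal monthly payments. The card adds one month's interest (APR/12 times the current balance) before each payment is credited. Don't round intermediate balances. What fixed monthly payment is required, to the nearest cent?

Monthly rate r = 25.8%/12 = 2.15% = 0.0215.
Level-payment amortization: P = B₀·r / (1 − (1+r)^(−n)) = 12650.00·0.0215 / (1 − 1.0215^(−36)).
Denominator 1 − (1+r)^(−36) = 0.535036732.
P = 271.975 / 0.535036732 ≈ 508.33.

$508.33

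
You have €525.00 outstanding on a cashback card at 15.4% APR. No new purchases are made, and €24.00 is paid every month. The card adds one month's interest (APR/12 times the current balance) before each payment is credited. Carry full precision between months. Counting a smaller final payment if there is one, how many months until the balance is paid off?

26 months

Monthly rate r = 15.4%/12 = 1.28333% = 0.0128333.
Recurrence: B ← B·(1+r) − €24.00.
Month 1: interest €6.74; balance after payment €507.74.
Month 2: interest €6.52; balance after payment €490.25.
Closed form: n = −ln(1 − rB₀/P)/ln(1+r) = −ln(0.71927)/ln(1.01283) ≈ 25.841, so the balance reaches zero during payment 26.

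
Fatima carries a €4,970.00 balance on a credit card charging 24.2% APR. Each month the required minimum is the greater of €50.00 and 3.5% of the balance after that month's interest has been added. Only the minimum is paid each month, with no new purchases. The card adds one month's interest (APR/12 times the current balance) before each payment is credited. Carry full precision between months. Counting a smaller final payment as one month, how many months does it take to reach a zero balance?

Monthly rate r = 24.2%/12 = 2.01667% = 0.0201667.
While 3.5% of the post-interest balance exceeds €50.00, each month B ← (B·(1+r))·(1 − 0.035), i.e. B shrinks by the factor (1+r)·0.965 = 0.98446.
This holds for months 1–81. Entering month 82 the balance is €1,397.75; 3.5% of the post-interest balance is now below €50.00, so the flat €50.00 minimum applies from here.
From month 82 a fixed €50.00 at rate r clears €1,397.75 in 42 more payments. Total: 81 + 42 = 123 months.

123 months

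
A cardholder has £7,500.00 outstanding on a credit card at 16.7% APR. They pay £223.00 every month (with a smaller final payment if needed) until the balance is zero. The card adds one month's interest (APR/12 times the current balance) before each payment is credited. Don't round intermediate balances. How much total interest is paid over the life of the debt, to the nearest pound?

Monthly rate r = 16.7%/12 = 1.39167% = 0.0139167.
Payoff takes n = ⌈−ln(1 − rB₀/P)/ln(1+r)⌉ = ⌈45.671⌉ = 46 payments; the last is £149.95.
Total paid = 45·£223.00 + £149.95 = £10,184.95.
Total interest = total paid − principal = £10,184.95 − £7,500.00 = £2,684.95.

£2,685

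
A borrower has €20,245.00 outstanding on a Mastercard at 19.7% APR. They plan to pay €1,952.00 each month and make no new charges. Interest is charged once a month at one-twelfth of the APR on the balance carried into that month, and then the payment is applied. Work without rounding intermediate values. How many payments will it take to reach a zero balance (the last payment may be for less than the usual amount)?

Monthly rate r = 19.7%/12 = 1.64167% = 0.0164167.
Recurrence: B ← B·(1+r) − €1,952.00.
Month 1: interest €332.36; balance after payment €18,625.36.
Month 2: interest €305.77; balance after payment €16,979.12.
Closed form: n = −ln(1 − rB₀/P)/ln(1+r) = −ln(0.82974)/ln(1.01642) ≈ 11.462, so the balance reaches zero during payment 12.

12 months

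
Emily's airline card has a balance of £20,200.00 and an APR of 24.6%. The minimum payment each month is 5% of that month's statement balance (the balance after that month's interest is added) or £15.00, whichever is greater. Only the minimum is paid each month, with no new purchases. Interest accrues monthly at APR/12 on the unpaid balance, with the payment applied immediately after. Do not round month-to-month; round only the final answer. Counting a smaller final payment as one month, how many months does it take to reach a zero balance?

Monthly rate r = 24.6%/12 = 2.05% = 0.0205.
While 5% of the post-interest balance exceeds £15.00, each month B ← (B·(1+r))·(1 − 0.05), i.e. B shrinks by the factor (1+r)·0.95 = 0.96947.
This holds for months 1–137. Entering month 138 the balance is £288.98; 5% of the post-interest balance is now below £15.00, so the flat £15.00 minimum applies from here.
From month 138 a fixed £15.00 at rate r clears £288.98 in 25 more payments. Total: 137 + 25 = 162 months.

162 months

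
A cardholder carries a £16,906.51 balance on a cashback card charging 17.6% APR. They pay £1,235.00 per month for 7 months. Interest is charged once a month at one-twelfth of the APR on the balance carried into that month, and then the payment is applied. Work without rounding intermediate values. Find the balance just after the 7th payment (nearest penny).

£9,685.70

Monthly rate r = 17.6%/12 = 1.46667% = 0.0146667.
Each month: B ← B·(1+r) − £1,235.00.
Month 1: interest £247.96; balance after payment £15,919.47.
Month 2: interest £233.49; balance after payment £14,917.96.
Month 3: interest £218.80; balance after payment £13,901.75.
Month 4: interest £203.89; balance after payment £12,870.65.
Month 5: interest £188.77; balance after payment £11,824.42.
Month 6: interest £173.42; balance after payment £10,762.84.
Month 7: interest £157.86; balance after payment £9,685.70.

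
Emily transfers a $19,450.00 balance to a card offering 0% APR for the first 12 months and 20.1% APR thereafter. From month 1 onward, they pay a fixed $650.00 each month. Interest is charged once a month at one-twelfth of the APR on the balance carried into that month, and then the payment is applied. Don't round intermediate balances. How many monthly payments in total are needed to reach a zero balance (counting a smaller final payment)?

34 months

Promo months 1–12 at r₀ = 0%/12 = 0; months 13+ at r₁ = 20.1%/12 = 0.01675.
After month 12 (no interest yet): B = $19,450.00 − 12·$650.00 = $11,650.00.
Then at r₁ with $650.00/mo: n₂ = −ln(1 − r₁·B/P)/ln(1+r₁) ≈ 21.49 → 22 more payments.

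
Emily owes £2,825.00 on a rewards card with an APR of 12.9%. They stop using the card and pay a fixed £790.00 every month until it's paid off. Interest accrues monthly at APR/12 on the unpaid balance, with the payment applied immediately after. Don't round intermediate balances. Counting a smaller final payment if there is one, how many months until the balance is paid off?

Monthly rate r = 12.9%/12 = 1.075% = 0.01075.
Recurrence: B ← B·(1+r) − £790.00.
Month 1: interest £30.37; balance after payment £2,065.37.
Month 2: interest £22.20; balance after payment £1,297.57.
Month 3: interest £13.95; balance after payment £521.52.
Month 4: interest £5.61; balance after payment £0.00.

4 months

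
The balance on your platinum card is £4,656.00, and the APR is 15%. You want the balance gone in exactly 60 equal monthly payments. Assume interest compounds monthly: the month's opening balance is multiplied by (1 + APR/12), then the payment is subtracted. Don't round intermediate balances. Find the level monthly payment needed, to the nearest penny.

Monthly rate r = 15%/12 = 1.25% = 0.0125.
Level-payment amortization: P = B₀·r / (1 − (1+r)^(−n)) = 4656.00·0.0125 / (1 − 1.0125^(−60)).
Denominator 1 − (1+r)^(−60) = 0.525432397.
P = 58.2 / 0.525432397 ≈ 110.77.

£110.77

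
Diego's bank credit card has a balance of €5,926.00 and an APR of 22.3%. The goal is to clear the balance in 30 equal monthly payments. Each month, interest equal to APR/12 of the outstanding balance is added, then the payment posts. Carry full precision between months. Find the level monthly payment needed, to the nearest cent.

€259.47

Monthly rate r = 22.3%/12 = 1.85833% = 0.0185833.
Level-payment amortization: P = B₀·r / (1 − (1+r)^(−n)) = 5926.00·0.0185833 / (1 − 1.01858^(−30)).
Denominator 1 − (1+r)^(−30) = 0.424423534.
P = 110.125 / 0.424423534 ≈ 259.47.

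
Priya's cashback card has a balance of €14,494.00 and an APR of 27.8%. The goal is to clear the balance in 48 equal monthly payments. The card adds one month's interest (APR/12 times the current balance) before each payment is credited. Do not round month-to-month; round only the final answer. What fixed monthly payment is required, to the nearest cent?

Monthly rate r = 27.8%/12 = 2.31667% = 0.0231667.
Level-payment amortization: P = B₀·r / (1 − (1+r)^(−n)) = 14494.00·0.0231667 / (1 − 1.02317^(−48)).
Denominator 1 − (1+r)^(−48) = 0.66690078.
P = 335.778 / 0.66690078 ≈ 503.49.

€503.49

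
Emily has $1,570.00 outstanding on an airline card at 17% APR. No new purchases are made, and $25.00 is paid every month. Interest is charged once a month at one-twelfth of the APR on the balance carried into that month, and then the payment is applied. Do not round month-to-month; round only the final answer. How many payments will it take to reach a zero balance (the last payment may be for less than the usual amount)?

Monthly rate r = 17%/12 = 1.41667% = 0.0141667.
Recurrence: B ← B·(1+r) − $25.00.
Month 1: interest $22.24; balance after payment $1,567.24.
Month 2: interest $22.20; balance after payment $1,564.44.
Closed form: n = −ln(1 − rB₀/P)/ln(1+r) = −ln(0.11033)/ln(1.01417) ≈ 156.694, so the balance reaches zero during payment 157.

157 months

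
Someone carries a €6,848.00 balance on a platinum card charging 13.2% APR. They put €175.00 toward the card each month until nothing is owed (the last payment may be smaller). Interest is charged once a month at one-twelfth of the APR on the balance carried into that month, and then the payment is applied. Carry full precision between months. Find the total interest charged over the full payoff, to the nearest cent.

Monthly rate r = 13.2%/12 = 1.1% = 0.011.
Payoff takes n = ⌈−ln(1 − rB₀/P)/ln(1+r)⌉ = ⌈51.454⌉ = 52 payments; the last is €79.65.
Total paid = 51·€175.00 + €79.65 = €9,004.65.
Total interest = total paid − principal = €9,004.65 − €6,848.00 = €2,156.65.

€2,156.65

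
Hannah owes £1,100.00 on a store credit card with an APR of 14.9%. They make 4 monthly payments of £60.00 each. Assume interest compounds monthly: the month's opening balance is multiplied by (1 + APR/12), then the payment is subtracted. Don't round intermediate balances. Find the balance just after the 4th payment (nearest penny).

Monthly rate r = 14.9%/12 = 1.24167% = 0.0124167.
Each month: B ← B·(1+r) − £60.00.
Month 1: interest £13.66; balance after payment £1,053.66.
Month 2: interest £13.08; balance after payment £1,006.74.
Month 3: interest £12.50; balance after payment £959.24.
Month 4: interest £11.91; balance after payment £911.15.

£911.15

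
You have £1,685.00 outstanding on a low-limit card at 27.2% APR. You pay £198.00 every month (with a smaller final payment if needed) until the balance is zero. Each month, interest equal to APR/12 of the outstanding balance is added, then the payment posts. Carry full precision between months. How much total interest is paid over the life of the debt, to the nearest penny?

£208.68

Monthly rate r = 27.2%/12 = 2.26667% = 0.0226667.
Payoff takes n = ⌈−ln(1 − rB₀/P)/ln(1+r)⌉ = ⌈9.561⌉ = 10 payments; the last is £111.68.
Total paid = 9·£198.00 + £111.68 = £1,893.68.
Total interest = total paid − principal = £1,893.68 − £1,685.00 = £208.68.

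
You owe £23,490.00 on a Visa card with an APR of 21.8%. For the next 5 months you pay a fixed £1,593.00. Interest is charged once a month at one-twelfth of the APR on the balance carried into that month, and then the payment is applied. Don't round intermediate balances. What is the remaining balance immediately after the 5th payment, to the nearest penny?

Monthly rate r = 21.8%/12 = 1.81667% = 0.0181667.
Each month: B ← B·(1+r) − £1,593.00.
Month 1: interest £426.74; balance after payment £22,323.74.
Month 2: interest £405.55; balance after payment £21,136.28.
Month 3: interest £383.98; balance after payment £19,927.26.
Month 4: interest £362.01; balance after payment £18,696.27.
Month 5: interest £339.65; balance after payment £17,442.92.

£17,442.92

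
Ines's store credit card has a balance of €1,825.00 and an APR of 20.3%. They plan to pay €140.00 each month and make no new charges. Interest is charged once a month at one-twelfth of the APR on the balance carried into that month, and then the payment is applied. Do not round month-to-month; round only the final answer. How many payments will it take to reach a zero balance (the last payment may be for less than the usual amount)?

15 months

Monthly rate r = 20.3%/12 = 1.69167% = 0.0169167.
Recurrence: B ← B·(1+r) − €140.00.
Month 1: interest €30.87; balance after payment €1,715.87.
Month 2: interest €29.03; balance after payment €1,604.90.
Closed form: n = −ln(1 − rB₀/P)/ln(1+r) = −ln(0.77948)/ln(1.01692) ≈ 14.851, so the balance reaches zero during payment 15.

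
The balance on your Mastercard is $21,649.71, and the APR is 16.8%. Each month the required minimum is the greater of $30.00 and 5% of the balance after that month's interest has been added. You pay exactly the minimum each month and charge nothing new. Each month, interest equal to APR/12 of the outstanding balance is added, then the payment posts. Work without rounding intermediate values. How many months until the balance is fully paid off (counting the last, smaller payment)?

Monthly rate r = 16.8%/12 = 1.4% = 0.014.
While 5% of the post-interest balance exceeds $30.00, each month B ← (B·(1+r))·(1 − 0.05), i.e. B shrinks by the factor (1+r)·0.95 = 0.9633.
This holds for months 1–97. Entering month 98 the balance is $575.87; 5% of the post-interest balance is now below $30.00, so the flat $30.00 minimum applies from here.
From month 98 a fixed $30.00 at rate r clears $575.87 in 23 more payments. Total: 97 + 23 = 120 months.

120 months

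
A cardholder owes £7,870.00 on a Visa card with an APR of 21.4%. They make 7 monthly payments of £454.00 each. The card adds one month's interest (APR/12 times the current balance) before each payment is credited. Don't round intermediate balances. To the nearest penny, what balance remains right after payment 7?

Monthly rate r = 21.4%/12 = 1.78333% = 0.0178333.
Each month: B ← B·(1+r) − £454.00.
Month 1: interest £140.35; balance after payment £7,556.35.
Month 2: interest £134.75; balance after payment £7,237.10.
Month 3: interest £129.06; balance after payment £6,912.16.
Month 4: interest £123.27; balance after payment £6,581.43.
Month 5: interest £117.37; balance after payment £6,244.80.
Month 6: interest £111.37; balance after payment £5,902.17.
Month 7: interest £105.26; balance after payment £5,553.42.

£5,553.42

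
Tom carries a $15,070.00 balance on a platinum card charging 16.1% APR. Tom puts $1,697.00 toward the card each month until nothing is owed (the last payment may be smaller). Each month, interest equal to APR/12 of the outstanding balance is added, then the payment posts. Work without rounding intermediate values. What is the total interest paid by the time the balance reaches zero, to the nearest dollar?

$1,086

Monthly rate r = 16.1%/12 = 1.34167% = 0.0134167.
Payoff takes n = ⌈−ln(1 − rB₀/P)/ln(1+r)⌉ = ⌈9.519⌉ = 10 payments; the last is $883.34.
Total paid = 9·$1,697.00 + $883.34 = $16,156.34.
Total interest = total paid − principal = $16,156.34 − $15,070.00 = $1,086.34.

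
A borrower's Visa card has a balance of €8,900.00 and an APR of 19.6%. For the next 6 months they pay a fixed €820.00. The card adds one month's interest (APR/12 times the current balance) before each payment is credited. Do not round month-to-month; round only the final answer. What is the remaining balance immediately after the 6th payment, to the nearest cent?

Monthly rate r = 19.6%/12 = 1.63333% = 0.0163333.
Each month: B ← B·(1+r) − €820.00.
Month 1: interest €145.37; balance after payment €8,225.37.
Month 2: interest €134.35; balance after payment €7,539.71.
Month 3: interest €123.15; balance after payment €6,842.86.
Month 4: interest €111.77; balance after payment €6,134.63.
Month 5: interest €100.20; balance after payment €5,414.83.
Month 6: interest €88.44; balance after payment €4,683.27.

€4,683.27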